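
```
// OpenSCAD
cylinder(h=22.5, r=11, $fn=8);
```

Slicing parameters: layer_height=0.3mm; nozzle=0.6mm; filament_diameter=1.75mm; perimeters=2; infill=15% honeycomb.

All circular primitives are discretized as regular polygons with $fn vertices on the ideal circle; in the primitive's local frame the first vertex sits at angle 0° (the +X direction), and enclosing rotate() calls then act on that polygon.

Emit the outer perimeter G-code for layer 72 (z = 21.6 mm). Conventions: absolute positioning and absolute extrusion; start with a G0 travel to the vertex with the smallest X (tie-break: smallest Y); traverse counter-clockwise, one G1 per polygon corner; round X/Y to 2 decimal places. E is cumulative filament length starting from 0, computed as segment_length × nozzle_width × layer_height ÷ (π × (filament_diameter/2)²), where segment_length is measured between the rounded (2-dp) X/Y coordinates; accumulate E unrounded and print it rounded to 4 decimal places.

At z = 21.6 mm: the r=11 cylinder contributes a regular 8-gon of circumradius 11. The outline is a single polygon with 8 vertices. Extrusion per mm of travel: 0.6 × 0.3 / (π × 0.875²) = 0.074835. Accumulating E over each segment gives final E = 5.0409.

G0 X-11.00 Y0.00 Z21.60
G1 X-7.78 Y-7.78 E0.6301
G1 X0.00 Y-11.00 E1.2602
G1 X7.78 Y-7.78 E1.8903
G1 X11.00 Y0.00 E2.5205
G1 X7.78 Y7.78 E3.1506
G1 X0.00 Y11.00 E3.7807
G1 X-7.78 Y7.78 E4.4108
G1 X-11.00 Y0.00 E5.0409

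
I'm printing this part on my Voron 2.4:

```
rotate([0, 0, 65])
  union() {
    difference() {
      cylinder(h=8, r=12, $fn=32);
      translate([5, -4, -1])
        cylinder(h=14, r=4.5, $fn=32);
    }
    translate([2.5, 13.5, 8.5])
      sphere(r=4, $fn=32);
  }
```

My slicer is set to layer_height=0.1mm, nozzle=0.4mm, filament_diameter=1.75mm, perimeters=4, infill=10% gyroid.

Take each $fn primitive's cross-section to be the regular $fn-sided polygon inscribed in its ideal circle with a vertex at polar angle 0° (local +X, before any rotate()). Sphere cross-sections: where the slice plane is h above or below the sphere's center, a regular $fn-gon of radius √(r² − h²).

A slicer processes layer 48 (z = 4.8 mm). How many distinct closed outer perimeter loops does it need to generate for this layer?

At z = 4.8 mm: the r=12 cylinder gives a regular 32-gon of circumradius 12 (constant along its height); the cylinder at (5, -4): section is a regular 32-gon, circumradius r=4.5; After the difference (first − rest): starting from the r=12 cylinder, the r=4.5 cylinder at (5, -4) lies wholly inside it (removes its full 63.21 mm² and its 28.23 mm outline becomes a hole wall) — 1 connected region with 1 hole; the sphere at (2.5, 13.5): section is a regular 32-gon, circumradius = √(r²−h²) = √(4²−3.7²) = 1.520; Taking the union: the 2 present regions are separate (no shared area or edge), so areas and boundary lengths simply add and each stays a separate island — 2 connected regions with 1 hole; (whole slice rotated 65° about Z — lengths, areas and connectivity unchanged). The result has 2 disconnected regions.

2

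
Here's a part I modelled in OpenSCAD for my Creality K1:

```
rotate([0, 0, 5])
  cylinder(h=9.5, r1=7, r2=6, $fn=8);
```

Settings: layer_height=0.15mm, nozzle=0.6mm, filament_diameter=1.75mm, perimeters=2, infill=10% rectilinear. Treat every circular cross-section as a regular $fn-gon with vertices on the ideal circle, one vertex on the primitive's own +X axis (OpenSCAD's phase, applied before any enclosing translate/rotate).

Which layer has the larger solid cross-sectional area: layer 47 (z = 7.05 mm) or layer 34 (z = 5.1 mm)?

Layer 47 (z = 7.05): the cone contributes a regular 8-gon of circumradius 6.258 (interpolated between r1=7 and r2=6 at t=0.742) (area = (8/2)·6.258²·sin(360°/8) = 110.76 mm²); (whole slice rotated 5° about Z — lengths, areas and connectivity unchanged). So its area = 110.76 mm². Layer 34 (z = 5.1): the cone contributes a regular 8-gon of circumradius 6.463 (interpolated between r1=7 and r2=6 at t=0.537) (area = (8/2)·6.463²·sin(360°/8) = 118.15 mm²); (whole slice rotated 5° about Z — lengths, areas and connectivity unchanged). So its area = 118.15 mm². Layer 34 is larger (118.15 vs 110.76 mm²).

layer 34 (z = 5.1 mm)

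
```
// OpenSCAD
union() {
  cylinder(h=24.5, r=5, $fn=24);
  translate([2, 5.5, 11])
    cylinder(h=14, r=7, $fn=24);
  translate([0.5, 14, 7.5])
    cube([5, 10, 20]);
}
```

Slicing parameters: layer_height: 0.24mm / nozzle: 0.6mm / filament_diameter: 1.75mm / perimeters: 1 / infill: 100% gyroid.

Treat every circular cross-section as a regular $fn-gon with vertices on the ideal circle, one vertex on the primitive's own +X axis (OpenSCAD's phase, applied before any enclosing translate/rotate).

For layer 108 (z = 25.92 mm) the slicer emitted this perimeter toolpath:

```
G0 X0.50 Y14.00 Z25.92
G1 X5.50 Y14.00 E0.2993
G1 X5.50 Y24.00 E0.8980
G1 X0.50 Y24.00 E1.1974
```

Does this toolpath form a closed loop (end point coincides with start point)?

no

Start point (G0): (0.50, 14.00). End point (last G1): the path does not return to the start — open.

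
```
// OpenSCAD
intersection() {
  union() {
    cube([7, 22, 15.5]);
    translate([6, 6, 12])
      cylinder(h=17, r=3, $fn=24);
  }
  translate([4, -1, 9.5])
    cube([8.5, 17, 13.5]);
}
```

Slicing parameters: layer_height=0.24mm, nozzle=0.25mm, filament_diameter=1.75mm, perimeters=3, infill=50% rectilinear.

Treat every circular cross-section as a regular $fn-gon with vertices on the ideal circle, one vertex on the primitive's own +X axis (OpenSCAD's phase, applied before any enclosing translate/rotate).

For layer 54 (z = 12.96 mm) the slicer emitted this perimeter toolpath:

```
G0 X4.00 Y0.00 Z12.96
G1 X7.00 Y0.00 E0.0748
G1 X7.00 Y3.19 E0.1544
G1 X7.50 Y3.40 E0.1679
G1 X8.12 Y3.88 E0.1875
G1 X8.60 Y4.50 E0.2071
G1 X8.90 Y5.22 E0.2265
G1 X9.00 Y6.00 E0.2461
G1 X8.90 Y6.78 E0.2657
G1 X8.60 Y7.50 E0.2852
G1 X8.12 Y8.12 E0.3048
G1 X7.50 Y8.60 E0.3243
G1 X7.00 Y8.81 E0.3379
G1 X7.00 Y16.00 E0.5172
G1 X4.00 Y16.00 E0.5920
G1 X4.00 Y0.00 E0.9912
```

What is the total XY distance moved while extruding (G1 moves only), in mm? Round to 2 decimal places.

Sum the Euclidean lengths of each G1 segment: total = 39.73 mm.

39.73 mm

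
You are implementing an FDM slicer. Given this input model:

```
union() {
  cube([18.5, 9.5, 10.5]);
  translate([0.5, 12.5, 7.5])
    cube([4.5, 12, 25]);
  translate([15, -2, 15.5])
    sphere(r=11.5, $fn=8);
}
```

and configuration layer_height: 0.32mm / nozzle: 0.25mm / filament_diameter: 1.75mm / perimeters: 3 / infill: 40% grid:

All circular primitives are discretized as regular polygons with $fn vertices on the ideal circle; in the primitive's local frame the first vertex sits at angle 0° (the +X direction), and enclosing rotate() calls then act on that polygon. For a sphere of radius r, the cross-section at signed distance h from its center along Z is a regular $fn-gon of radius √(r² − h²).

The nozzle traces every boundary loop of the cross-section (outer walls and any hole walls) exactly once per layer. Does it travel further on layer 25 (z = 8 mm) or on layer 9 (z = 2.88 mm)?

layer 25 (z = 8 mm)

Layer 25 (z = 8): the cube is present — its section is the full 18.5×9.5 rectangle (perimeter 56.00 mm); the cube at (0.5, 12.5) (footprint 4.5×12) is included at this height (perimeter 33.00 mm); the r=11.5 sphere at (15, -2) slices to a regular 8-gon of circumradius 8.718 (√(r²−h²) with h=7.5 from center) (perimeter = 2·8·8.718·sin(180°/8) = 53.38 mm); Merging all regions: the regions partially overlap (shared area 58.11 mm²), so the edge portions inside another operand are dropped and the merged outline is re-measured after clipping — boundary = 110.75 mm. So its perimeter = 110.75 mm. Layer 9 (z = 2.88): the 18.5×9.5 cube contributes its full rectangle (perimeter 56.00 mm); the cube at (0.5, 12.5) is not intersected at this z (z outside [7.5, 32.5]); the sphere at (15, -2) is absent (|z−center|=12.620 > r=11.5); Merging all regions: only the 18.5×9.5 cube is present, so the union is just that shape — boundary = 56.00 mm. So its perimeter = 56.00 mm. Layer 25 is larger (110.75 vs 56.00 mm).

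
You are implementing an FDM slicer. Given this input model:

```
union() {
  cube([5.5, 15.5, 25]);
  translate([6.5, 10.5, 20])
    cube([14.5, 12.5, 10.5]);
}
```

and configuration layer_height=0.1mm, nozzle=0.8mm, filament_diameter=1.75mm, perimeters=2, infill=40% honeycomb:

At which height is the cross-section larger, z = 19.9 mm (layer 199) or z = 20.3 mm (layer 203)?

Layer 199 (z = 19.9): the 5.5×15.5 cube contributes its full rectangle (area 85.25 mm²); the cube at (6.5, 10.5) does not reach this height (z outside [20, 30.5]); Taking the union: only the 5.5×15.5 cube is present, so the union is just that shape — area = 85.25 mm². So its area = 85.25 mm². Layer 203 (z = 20.3): the 5.5×15.5 cube contributes its full rectangle (area 85.25 mm²); the 14.5×12.5 cube at (6.5, 10.5) contributes its full rectangle (area 181.25 mm²); Merging all regions: the 2 present regions are separate (no shared area or edge), so areas and boundary lengths simply add and each stays a separate island — area = 266.50 mm². So its area = 266.50 mm². Layer 203 is larger (266.50 vs 85.25 mm²).

layer 203 (z = 20.3 mm)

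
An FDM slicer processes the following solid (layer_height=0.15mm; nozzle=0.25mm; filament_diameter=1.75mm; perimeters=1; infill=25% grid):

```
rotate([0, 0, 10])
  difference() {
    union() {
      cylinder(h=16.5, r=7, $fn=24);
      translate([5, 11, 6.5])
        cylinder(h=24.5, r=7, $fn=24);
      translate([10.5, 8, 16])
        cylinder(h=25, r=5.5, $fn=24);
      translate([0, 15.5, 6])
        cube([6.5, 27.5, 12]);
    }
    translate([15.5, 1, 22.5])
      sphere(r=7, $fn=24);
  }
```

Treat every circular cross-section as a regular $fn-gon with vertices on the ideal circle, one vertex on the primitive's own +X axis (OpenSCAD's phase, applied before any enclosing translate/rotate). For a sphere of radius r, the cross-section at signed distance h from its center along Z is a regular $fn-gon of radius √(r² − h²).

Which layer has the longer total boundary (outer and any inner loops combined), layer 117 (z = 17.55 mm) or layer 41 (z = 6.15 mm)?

layer 41 (z = 6.15 mm)

Layer 117 (z = 17.55): the cylinder does not reach this height (z outside [0, 16.5]); the cylinder at (5, 11): section is a regular 24-gon, circumradius r=7 (perimeter = 2·24·7.000·sin(180°/24) = 43.86 mm); the cylinder at (10.5, 8): section is a regular 24-gon, circumradius r=5.5 (perimeter = 2·24·5.500·sin(180°/24) = 34.46 mm); the 6.5×27.5 cube at (0, 15.5) contributes its full rectangle (perimeter 68.00 mm); Merging all regions: the regions partially overlap (shared area 58.77 mm²), so the edge portions inside another operand are dropped and the merged outline is re-measured after clipping — boundary = 104.37 mm; the r=7 sphere at (15.5, 1) slices to a regular 24-gon of circumradius 4.949 (√(r²−h²) with h=4.95 from center) (perimeter = 2·24·4.949·sin(180°/24) = 31.01 mm); Taking the first minus the rest: starting from that combined region, the r=7 sphere at (15.5, 1) partially overlaps it — only the 7.05 mm² overlap (of its 76.09 mm²) is removed, clipping the outline — boundary = 104.43 mm; (whole slice rotated 10° about Z — lengths, areas and connectivity unchanged). So its perimeter = 104.43 mm. Layer 41 (z = 6.15): the cylinder: section is a regular 24-gon, circumradius r=7 (perimeter = 2·24·7.000·sin(180°/24) = 43.86 mm); the cylinder at (5, 11) is not intersected at this z (z outside [6.5, 31]); the cylinder at (10.5, 8) is not intersected at this z (z outside [16, 41]); the 6.5×27.5 cube at (0, 15.5) contributes its full rectangle (perimeter 68.00 mm); Merging all regions: the 2 present regions are separate (no shared area or edge), so areas and boundary lengths simply add and each stays a separate island — boundary = 111.86 mm; the sphere at (15.5, 1) is absent (|z−center|=16.350 > r=7); Taking the first minus the rest: none of the subtracted shapes is present at this height, so that combined region is unchanged — boundary = 111.86 mm; (whole slice rotated 10° about Z — lengths, areas and connectivity unchanged). So its perimeter = 111.86 mm. Layer 41 is larger (111.86 vs 104.43 mm).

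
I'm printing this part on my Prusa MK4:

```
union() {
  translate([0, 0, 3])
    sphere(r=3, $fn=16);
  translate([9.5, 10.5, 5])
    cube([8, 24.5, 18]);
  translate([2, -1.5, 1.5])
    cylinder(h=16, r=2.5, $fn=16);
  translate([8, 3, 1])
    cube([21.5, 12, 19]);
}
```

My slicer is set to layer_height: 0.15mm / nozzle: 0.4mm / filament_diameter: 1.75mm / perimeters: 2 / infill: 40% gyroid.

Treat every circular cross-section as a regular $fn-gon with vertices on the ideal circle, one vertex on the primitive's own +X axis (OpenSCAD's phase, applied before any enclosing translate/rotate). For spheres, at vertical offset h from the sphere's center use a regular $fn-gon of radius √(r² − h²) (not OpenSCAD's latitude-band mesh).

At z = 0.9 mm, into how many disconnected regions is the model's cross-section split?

1

At z = 0.9 mm: the sphere: section is a regular 16-gon, circumradius = √(r²−h²) = √(3²−2.1²) = 2.142; the cube at (9.5, 10.5) is absent (z outside [5, 23]); the cylinder at (2, -1.5) is absent (z outside [1.5, 17.5]); the cube at (8, 3) does not reach this height (z outside [1, 20]); Merging all regions: only the r=3 sphere is present, so the union is just that shape — 1 connected region. The result has 1 disconnected region.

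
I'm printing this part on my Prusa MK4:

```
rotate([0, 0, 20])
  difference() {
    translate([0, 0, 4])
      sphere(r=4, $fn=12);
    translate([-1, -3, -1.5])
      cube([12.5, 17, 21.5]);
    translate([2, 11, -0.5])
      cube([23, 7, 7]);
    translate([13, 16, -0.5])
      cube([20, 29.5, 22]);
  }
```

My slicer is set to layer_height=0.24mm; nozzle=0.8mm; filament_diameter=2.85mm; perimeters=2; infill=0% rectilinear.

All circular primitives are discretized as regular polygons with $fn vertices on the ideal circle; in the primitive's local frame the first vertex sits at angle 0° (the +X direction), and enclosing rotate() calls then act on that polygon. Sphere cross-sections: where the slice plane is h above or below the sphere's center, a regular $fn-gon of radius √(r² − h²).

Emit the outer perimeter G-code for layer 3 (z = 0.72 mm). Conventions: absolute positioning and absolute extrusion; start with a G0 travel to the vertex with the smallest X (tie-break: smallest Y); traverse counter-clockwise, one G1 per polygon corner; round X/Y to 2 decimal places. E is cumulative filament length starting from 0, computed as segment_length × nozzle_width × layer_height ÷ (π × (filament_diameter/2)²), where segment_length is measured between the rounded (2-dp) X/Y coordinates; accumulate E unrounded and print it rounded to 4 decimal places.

G0 X-2.25 Y0.40 Z0.72
G1 X-2.15 Y-0.78 E0.0356
G1 X-1.47 Y-1.75 E0.0713
G1 X-0.40 Y-2.25 E0.1068
G1 X-0.25 Y-2.24 E0.1114
G1 X-1.63 Y1.56 E0.2330
G1 X-1.75 Y1.47 E0.2376
G1 X-2.25 Y0.40 E0.2731

At z = 0.72 mm: the sphere: section is a regular 12-gon, circumradius = √(r²−h²) = √(4²−3.28²) = 2.289; the cube at (-1, -3) is present — its section is the full 12.5×17 rectangle; the cube at (2, 11) is present — its section is the full 23×7 rectangle; the cube at (13, 16) is present — its section is the full 20×29.5 rectangle; After the difference (first − rest): starting from the r=4 sphere, the 12.5×17 cube at (-1, -3) partially overlaps it — only the 12.17 mm² overlap (of its 212.50 mm²) is removed, clipping the outline; the 23×7 cube at (2, 11) misses the remaining region (no effect); the 20×29.5 cube at (13, 16) misses the remaining region (no effect) — 1 connected region; (rotated 20° about Z; rotation is an isometry so areas/perimeters/island counts are preserved). The outline is a single polygon with 7 vertices. Extrusion per mm of travel: 0.8 × 0.24 / (π × 1.425²) = 0.030097. Accumulating E over each segment gives final E = 0.2731.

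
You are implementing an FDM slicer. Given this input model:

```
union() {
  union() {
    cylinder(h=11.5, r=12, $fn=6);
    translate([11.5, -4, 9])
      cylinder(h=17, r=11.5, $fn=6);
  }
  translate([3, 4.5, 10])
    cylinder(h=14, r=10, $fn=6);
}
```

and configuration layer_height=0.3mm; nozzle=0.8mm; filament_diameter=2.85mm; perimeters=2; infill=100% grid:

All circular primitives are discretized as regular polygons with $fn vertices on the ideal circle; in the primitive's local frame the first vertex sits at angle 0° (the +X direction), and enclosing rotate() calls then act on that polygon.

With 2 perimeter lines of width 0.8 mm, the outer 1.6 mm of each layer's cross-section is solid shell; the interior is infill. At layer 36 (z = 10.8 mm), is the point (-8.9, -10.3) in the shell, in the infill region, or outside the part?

At z = 10.8 mm: the r=12 cylinder gives a regular 6-gon of circumradius 12 (constant along its height); the r=11.5 cylinder at (11.5, -4) contributes a regular 6-gon of circumradius 11.5; Taking the union: the regions partially overlap (shared area 114.36 mm²), so overlapping operands fuse into one piece — 1 connected region; the r=10 cylinder at (3, 4.5) contributes a regular 6-gon of circumradius 10; Merging all regions: the regions partially overlap (shared area 211.75 mm²), so overlapping operands fuse into one piece — 1 connected region. Overall, the cross-section is a single solid region. The nearest boundary edge runs (-6.00, -10.39)→(-12.00, 0.00); distance from the point to it = 2.47 mm. The point is not inside any of the regions above, so it lies outside the cross-section (2.47 mm from the nearest boundary).

outside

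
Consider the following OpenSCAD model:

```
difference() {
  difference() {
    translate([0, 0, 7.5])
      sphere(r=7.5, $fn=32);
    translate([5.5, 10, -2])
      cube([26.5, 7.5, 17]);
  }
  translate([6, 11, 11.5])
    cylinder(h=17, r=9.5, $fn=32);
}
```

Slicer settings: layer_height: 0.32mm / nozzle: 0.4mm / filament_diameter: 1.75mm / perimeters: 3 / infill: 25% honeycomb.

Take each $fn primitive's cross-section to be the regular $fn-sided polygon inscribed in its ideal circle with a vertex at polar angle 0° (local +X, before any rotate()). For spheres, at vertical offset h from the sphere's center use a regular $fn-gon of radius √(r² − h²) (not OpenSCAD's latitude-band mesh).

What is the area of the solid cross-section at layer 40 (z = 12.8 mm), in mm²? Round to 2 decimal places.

76.71 mm²

At z = 12.8 mm: the r=7.5 sphere slices to a regular 32-gon of circumradius 5.307 (√(r²−h²) with h=5.3 from center) (area = (32/2)·5.307²·sin(360°/32) = 87.90 mm²); the cube at (5.5, 10) is present — its section is the full 26.5×7.5 rectangle (area 198.75 mm²); Taking the first minus the rest: starting from the r=7.5 sphere (87.90 mm²), the 26.5×7.5 cube at (5.5, 10) misses the remaining region (no effect) — area = 87.90 mm²; the r=9.5 cylinder at (6, 11) contributes a regular 32-gon of circumradius 9.5 (area = (32/2)·9.500²·sin(360°/32) = 281.71 mm²); After the difference (first − rest): starting from that combined region (87.90 mm²), the r=9.5 cylinder at (6, 11) partially overlaps it — only the 11.19 mm² overlap (of its 281.71 mm²) is removed, clipping the outline — area = 76.71 mm². Overall, the cross-section is a single solid region. Net area = 76.71 mm².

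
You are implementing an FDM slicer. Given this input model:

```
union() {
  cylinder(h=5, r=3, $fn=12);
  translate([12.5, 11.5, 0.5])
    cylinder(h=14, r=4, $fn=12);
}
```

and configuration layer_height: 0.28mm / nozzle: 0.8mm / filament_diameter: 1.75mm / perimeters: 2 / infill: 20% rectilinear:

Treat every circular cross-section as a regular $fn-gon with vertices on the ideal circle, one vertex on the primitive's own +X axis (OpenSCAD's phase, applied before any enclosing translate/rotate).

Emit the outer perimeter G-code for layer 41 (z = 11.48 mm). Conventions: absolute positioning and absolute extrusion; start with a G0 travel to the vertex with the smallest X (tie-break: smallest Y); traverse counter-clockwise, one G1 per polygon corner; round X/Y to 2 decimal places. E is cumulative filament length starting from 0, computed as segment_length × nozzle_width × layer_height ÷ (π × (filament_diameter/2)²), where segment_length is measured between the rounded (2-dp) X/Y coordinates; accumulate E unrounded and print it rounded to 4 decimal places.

G0 X8.50 Y11.50 Z11.48
G1 X9.04 Y9.50 E0.1929
G1 X10.50 Y8.04 E0.3852
G1 X12.50 Y7.50 E0.5781
G1 X14.50 Y8.04 E0.7711
G1 X15.96 Y9.50 E0.9634
G1 X16.50 Y11.50 E1.1563
G1 X15.96 Y13.50 E1.3492
G1 X14.50 Y14.96 E1.5415
G1 X12.50 Y15.50 E1.7344
G1 X10.50 Y14.96 E1.9273
G1 X9.04 Y13.50 E2.1196
G1 X8.50 Y11.50 E2.3126

At z = 11.48 mm: the cylinder is absent (z outside [0, 5]); the r=4 cylinder at (12.5, 11.5) contributes a regular 12-gon of circumradius 4; Combining (union): only the r=4 cylinder at (12.5, 11.5) is present, so the union is just that shape — 1 connected region. The outline is a single polygon with 12 vertices. Extrusion per mm of travel: 0.8 × 0.28 / (π × 0.875²) = 0.093128. Accumulating E over each segment gives final E = 2.3126.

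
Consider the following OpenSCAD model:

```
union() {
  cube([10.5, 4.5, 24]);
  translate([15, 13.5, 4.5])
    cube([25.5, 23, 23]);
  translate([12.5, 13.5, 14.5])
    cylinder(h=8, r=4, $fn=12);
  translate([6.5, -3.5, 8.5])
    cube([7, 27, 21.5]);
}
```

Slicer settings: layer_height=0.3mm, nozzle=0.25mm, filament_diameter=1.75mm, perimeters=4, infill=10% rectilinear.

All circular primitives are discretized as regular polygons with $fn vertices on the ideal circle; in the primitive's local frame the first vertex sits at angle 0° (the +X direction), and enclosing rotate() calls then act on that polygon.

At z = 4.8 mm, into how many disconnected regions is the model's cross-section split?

At z = 4.8 mm: the cube is present — its section is the full 10.5×4.5 rectangle; the 25.5×23 cube at (15, 13.5) contributes its full rectangle; the cylinder at (12.5, 13.5) does not reach this height (z outside [14.5, 22.5]); the cube at (6.5, -3.5) is absent (z outside [8.5, 30]); Taking the union: the 2 present regions are separate (no shared area or edge), so areas and boundary lengths simply add and each stays a separate island — 2 connected regions. The result has 2 disconnected regions.

2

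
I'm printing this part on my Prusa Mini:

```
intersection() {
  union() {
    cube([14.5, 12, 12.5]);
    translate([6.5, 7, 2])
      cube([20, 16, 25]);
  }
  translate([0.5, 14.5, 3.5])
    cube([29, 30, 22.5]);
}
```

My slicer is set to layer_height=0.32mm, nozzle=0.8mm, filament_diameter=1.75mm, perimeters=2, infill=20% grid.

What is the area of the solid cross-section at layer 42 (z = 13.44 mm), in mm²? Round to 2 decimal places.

At z = 13.44 mm: the cube is absent (z outside [0, 12.5]); the 20×16 cube at (6.5, 7) contributes its full rectangle (area 320.00 mm²); Taking the union: only the 20×16 cube at (6.5, 7) is present, so the union is just that shape — area = 320.00 mm²; the cube at (0.5, 14.5) is present — its section is the full 29×30 rectangle (area 870.00 mm²); Taking the intersection: the 29×30 cube at (0.5, 14.5) partially overlaps that combined region; clipping to the common part keeps 170.00 mm² — area = 170.00 mm². Overall, the cross-section is a single solid region. Net area = 170.00 mm².

170.00 mm²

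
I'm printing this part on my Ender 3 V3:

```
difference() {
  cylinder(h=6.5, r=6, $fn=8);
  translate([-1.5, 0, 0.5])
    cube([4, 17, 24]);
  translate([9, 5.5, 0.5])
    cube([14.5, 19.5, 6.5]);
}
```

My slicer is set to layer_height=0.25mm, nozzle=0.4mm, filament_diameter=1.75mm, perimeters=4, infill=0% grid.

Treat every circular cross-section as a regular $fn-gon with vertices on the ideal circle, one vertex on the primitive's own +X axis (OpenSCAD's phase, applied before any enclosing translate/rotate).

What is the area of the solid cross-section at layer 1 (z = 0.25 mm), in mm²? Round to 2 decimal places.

101.82 mm²

At z = 0.25 mm: the r=6 cylinder contributes a regular 8-gon of circumradius 6 (area = (8/2)·6.000²·sin(360°/8) = 101.82 mm²); the cube at (-1.5, 0) is absent (z outside [0.5, 24.5]); the cube at (9, 5.5) does not reach this height (z outside [0.5, 7]); Taking the first minus the rest: none of the subtracted shapes is present at this height, so the r=6 cylinder is unchanged — area = 101.82 mm². Overall, the cross-section is a single solid region. Net area = 101.82 mm².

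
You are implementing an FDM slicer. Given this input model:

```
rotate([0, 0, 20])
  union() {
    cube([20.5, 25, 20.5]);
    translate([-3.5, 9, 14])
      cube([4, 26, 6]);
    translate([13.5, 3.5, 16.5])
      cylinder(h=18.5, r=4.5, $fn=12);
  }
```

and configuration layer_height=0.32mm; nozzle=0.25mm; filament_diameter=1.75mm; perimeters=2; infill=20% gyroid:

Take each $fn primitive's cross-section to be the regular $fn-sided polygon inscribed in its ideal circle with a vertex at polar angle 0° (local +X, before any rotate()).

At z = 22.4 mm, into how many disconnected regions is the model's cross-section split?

At z = 22.4 mm: the cube is not intersected at this z (z outside [0, 20.5]); the cube at (-3.5, 9) is not intersected at this z (z outside [14, 20]); the cylinder at (13.5, 3.5): section is a regular 12-gon, circumradius r=4.5; Combining (union): only the r=4.5 cylinder at (13.5, 3.5) is present, so the union is just that shape — 1 connected region; (whole slice rotated 20° about Z — lengths, areas and connectivity unchanged). The result has 1 disconnected region.

1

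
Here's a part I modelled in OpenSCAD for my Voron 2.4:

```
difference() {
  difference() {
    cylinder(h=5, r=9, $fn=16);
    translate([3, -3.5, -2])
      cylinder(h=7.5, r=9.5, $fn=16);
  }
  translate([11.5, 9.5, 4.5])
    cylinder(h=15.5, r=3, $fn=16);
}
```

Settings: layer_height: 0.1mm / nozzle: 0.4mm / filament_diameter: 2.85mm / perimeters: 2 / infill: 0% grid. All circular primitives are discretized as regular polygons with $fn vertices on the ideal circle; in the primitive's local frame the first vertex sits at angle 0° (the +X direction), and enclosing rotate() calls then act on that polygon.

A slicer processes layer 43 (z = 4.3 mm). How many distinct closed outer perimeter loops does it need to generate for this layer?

1

At z = 4.3 mm: the r=9 cylinder contributes a regular 16-gon of circumradius 9; the r=9.5 cylinder at (3, -3.5) contributes a regular 16-gon of circumradius 9.5; Subtracting the remaining from the first: starting from the r=9 cylinder, the r=9.5 cylinder at (3, -3.5) partially overlaps it — only the 178.34 mm² overlap (of its 276.30 mm²) is removed, clipping the outline — 1 connected region; the cylinder at (11.5, 9.5) does not reach this height (z outside [4.5, 20]); After the difference (first − rest): none of the subtracted shapes is present at this height, so that combined region is unchanged — 1 connected region. The result has 1 disconnected region.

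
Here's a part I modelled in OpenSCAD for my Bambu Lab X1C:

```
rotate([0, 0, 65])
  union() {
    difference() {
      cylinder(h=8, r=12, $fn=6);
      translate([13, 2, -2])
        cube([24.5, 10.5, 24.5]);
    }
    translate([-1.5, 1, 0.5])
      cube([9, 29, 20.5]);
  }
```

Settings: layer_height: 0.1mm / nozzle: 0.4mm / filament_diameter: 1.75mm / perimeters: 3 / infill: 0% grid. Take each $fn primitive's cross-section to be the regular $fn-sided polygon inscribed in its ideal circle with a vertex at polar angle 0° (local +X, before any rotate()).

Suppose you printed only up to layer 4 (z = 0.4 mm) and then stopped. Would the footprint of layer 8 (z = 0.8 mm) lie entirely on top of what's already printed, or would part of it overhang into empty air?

Compare the two slices. At z = 0.4: the cylinder: section is a regular 6-gon, circumradius r=12 (area = (6/2)·12.000²·sin(360°/6) = 374.12 mm²); the 24.5×10.5 cube at (13, 2) contributes its full rectangle (area 257.25 mm²); Subtracting the remaining from the first: starting from the r=12 cylinder (374.12 mm²), the 24.5×10.5 cube at (13, 2) misses the remaining region (no effect) — area = 374.12 mm²; the cube at (-1.5, 1) is not intersected at this z (z outside [0.5, 21]); Taking the union: only that combined region is present, so the union is just that shape — area = 374.12 mm²; (rotated 65° about Z; rotation is an isometry so areas/perimeters/island counts are preserved). At z = 0.8: the r=12 cylinder gives a regular 6-gon of circumradius 12 (constant along its height) (area = (6/2)·12.000²·sin(360°/6) = 374.12 mm²); the 24.5×10.5 cube at (13, 2) contributes its full rectangle (area 257.25 mm²); Taking the first minus the rest: starting from the r=12 cylinder (374.12 mm²), the 24.5×10.5 cube at (13, 2) misses the remaining region (no effect) — area = 374.12 mm²; the cube at (-1.5, 1) (footprint 9×29) is included at this height (area 261.00 mm²); Combining (union): the regions partially overlap — summed areas 635.12 mm² minus the doubly-counted overlap 82.58 mm² gives 552.54 mm² — area = 552.54 mm²; (whole slice rotated 65° about Z — lengths, areas and connectivity unchanged). Checking containment: at z = 0.8 the cross-section extends beyond the z = 0.4 cross-section by about 178.42 mm².

part overhangs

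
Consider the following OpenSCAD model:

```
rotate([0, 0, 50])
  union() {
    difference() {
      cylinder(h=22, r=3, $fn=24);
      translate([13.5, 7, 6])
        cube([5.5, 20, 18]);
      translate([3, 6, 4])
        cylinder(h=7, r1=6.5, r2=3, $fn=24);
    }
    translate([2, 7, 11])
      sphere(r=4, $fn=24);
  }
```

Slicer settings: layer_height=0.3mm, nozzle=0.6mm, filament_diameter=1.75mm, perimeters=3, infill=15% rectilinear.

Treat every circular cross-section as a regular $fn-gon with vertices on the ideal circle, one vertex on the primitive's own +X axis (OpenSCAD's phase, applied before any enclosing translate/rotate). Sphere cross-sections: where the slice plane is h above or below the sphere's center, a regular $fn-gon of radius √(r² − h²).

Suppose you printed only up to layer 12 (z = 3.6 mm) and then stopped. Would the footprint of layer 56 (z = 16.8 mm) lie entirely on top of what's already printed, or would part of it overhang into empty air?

Compare the two slices. At z = 3.6: the r=3 cylinder gives a regular 24-gon of circumradius 3 (constant along its height) (area = (24/2)·3.000²·sin(360°/24) = 27.95 mm²); the cube at (13.5, 7) does not reach this height (z outside [6, 24]); the cone at (3, 6) is not intersected at this z (z outside [4, 11]); After the difference (first − rest): none of the subtracted shapes is present at this height, so the r=3 cylinder is unchanged — area = 27.95 mm²; the sphere at (2, 7) does not reach this height (|z−center|=7.400 > r=4); Combining (union): only that combined region is present, so the union is just that shape — area = 27.95 mm²; (rotated 50° about Z; rotation is an isometry so areas/perimeters/island counts are preserved). At z = 16.8: the cylinder: section is a regular 24-gon, circumradius r=3 (area = (24/2)·3.000²·sin(360°/24) = 27.95 mm²); the cube at (13.5, 7) (footprint 5.5×20) is included at this height (area 110.00 mm²); the cone at (3, 6) is not intersected at this z (z outside [4, 11]); After the difference (first − rest): starting from the r=3 cylinder (27.95 mm²), the 5.5×20 cube at (13.5, 7) misses the remaining region (no effect) — area = 27.95 mm²; the sphere at (2, 7) is absent (|z−center|=5.800 > r=4); Taking the union: only that combined region is present, so the union is just that shape — area = 27.95 mm²; (whole slice rotated 50° about Z — lengths, areas and connectivity unchanged). Checking containment: the cross-section at z = 16.8 is a subset of the cross-section at z = 3.6.

entirely on top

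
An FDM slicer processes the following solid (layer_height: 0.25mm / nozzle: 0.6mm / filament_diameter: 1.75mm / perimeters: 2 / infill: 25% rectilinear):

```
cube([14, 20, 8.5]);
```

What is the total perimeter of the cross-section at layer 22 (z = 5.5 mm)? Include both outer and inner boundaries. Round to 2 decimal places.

68.00 mm

At z = 5.5 mm: the 14×20 cube contributes its full rectangle (perimeter 68.00 mm). Overall, the cross-section is a single solid region. Total boundary length (outer) = 68.00 mm.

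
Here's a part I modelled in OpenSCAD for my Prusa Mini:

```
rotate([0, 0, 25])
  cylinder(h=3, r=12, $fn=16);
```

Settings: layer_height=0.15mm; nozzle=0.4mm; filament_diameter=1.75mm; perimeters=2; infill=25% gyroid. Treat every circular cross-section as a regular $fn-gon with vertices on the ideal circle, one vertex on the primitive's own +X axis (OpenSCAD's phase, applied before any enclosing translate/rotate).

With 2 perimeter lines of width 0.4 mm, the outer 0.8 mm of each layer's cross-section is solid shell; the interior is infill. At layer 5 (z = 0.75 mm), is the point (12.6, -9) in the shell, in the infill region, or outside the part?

outside

At z = 0.75 mm: the r=12 cylinder gives a regular 16-gon of circumradius 12 (constant along its height); (rotated 25° about Z; rotation is an isometry so areas/perimeters/island counts are preserved). Overall, the cross-section is a single solid region. Undo the 25° rotation: the query point maps to (7.616, -13.482) in the un-rotated model frame. The nearest boundary edge runs (4.59, -11.09)→(8.49, -8.49); distance from the point to it = 3.67 mm. The point is not inside any of the regions above, so it lies outside the cross-section (3.67 mm from the nearest boundary).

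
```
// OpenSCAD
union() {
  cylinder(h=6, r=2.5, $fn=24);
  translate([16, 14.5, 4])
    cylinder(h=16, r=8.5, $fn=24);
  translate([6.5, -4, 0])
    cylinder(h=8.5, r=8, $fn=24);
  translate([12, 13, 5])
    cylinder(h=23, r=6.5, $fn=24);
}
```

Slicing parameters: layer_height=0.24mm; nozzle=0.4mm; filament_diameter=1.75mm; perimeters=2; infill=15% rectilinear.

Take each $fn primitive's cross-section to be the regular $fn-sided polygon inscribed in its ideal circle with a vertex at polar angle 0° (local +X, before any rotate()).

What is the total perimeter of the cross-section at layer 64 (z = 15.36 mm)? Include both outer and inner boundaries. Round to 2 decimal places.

56.60 mm

At z = 15.36 mm: the cylinder is not intersected at this z (z outside [0, 6]); the r=8.5 cylinder at (16, 14.5) contributes a regular 24-gon of circumradius 8.5 (perimeter = 2·24·8.500·sin(180°/24) = 53.25 mm); the cylinder at (6.5, -4) is absent (z outside [0, 8.5]); the r=6.5 cylinder at (12, 13) contributes a regular 24-gon of circumradius 6.5 (perimeter = 2·24·6.500·sin(180°/24) = 40.72 mm); Combining (union): the regions partially overlap (shared area 107.66 mm²), so the edge portions inside another operand are dropped and the merged outline is re-measured after clipping — boundary = 56.60 mm. Overall, the cross-section is a single solid region. Total boundary length (outer) = 56.60 mm.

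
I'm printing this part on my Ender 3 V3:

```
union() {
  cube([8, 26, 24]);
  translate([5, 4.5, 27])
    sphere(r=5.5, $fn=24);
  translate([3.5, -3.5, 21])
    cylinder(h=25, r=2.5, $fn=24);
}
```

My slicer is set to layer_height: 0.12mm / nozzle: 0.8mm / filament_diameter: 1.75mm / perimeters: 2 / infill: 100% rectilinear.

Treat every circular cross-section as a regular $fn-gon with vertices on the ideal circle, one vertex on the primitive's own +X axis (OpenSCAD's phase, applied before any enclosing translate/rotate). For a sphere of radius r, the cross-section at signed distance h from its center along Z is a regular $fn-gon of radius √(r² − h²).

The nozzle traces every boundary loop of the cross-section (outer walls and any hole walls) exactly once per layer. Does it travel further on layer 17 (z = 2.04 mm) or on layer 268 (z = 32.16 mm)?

Layer 17 (z = 2.04): the cube is present — its section is the full 8×26 rectangle (perimeter 68.00 mm); the sphere at (5, 4.5) is not intersected at this z (|z−center|=24.960 > r=5.5); the cylinder at (3.5, -3.5) does not reach this height (z outside [21, 46]); Combining (union): only the 8×26 cube is present, so the union is just that shape — boundary = 68.00 mm. So its perimeter = 68.00 mm. Layer 268 (z = 32.16): the cube is not intersected at this z (z outside [0, 24]); the r=5.5 sphere at (5, 4.5) slices to a regular 24-gon of circumradius 1.904 (√(r²−h²) with h=5.16 from center) (perimeter = 2·24·1.904·sin(180°/24) = 11.93 mm); the r=2.5 cylinder at (3.5, -3.5) gives a regular 24-gon of circumradius 2.5 (constant along its height) (perimeter = 2·24·2.500·sin(180°/24) = 15.66 mm); Combining (union): the 2 present regions are separate (no shared area or edge), so areas and boundary lengths simply add and each stays a separate island — boundary = 27.59 mm. So its perimeter = 27.59 mm. Layer 17 is larger (68.00 vs 27.59 mm).

layer 17 (z = 2.04 mm)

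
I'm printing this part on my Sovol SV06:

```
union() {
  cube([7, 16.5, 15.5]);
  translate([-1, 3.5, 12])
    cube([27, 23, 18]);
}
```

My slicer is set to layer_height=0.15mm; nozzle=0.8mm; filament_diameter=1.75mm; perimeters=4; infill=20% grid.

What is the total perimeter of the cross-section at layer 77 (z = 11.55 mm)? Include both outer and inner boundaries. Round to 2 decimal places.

At z = 11.55 mm: the cube is present — its section is the full 7×16.5 rectangle (perimeter 47.00 mm); the cube at (-1, 3.5) is not intersected at this z (z outside [12, 30]); Taking the union: only the 7×16.5 cube is present, so the union is just that shape — boundary = 47.00 mm. Overall, the cross-section is a single solid region. Total boundary length (outer) = 47.00 mm.

47.00 mm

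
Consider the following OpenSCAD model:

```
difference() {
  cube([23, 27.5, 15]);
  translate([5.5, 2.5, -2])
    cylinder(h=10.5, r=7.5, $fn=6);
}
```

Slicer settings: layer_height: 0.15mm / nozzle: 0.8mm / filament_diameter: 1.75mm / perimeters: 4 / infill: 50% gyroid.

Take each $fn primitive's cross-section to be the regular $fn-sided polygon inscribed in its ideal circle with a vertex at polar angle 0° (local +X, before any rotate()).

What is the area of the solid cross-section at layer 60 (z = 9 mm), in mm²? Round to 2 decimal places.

632.50 mm²

At z = 9 mm: the cube is present — its section is the full 23×27.5 rectangle (area 632.50 mm²); the cylinder at (5.5, 2.5) is absent (z outside [-2, 8.5]); Taking the first minus the rest: none of the subtracted shapes is present at this height, so the 23×27.5 cube is unchanged — area = 632.50 mm². Overall, the cross-section is a single solid region. Net area = 632.50 mm².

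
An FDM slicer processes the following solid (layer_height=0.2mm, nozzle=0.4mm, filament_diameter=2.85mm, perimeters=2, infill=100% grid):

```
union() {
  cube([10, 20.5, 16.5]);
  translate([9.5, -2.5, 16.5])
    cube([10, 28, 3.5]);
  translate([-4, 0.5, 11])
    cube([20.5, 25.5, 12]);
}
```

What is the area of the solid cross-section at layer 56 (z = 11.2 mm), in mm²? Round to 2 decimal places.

527.75 mm²

At z = 11.2 mm: the cube (footprint 10×20.5) is included at this height (area 205.00 mm²); the cube at (9.5, -2.5) is not intersected at this z (z outside [16.5, 20]); the cube at (-4, 0.5) (footprint 20.5×25.5) is included at this height (area 522.75 mm²); Taking the union: the regions partially overlap — summed areas 727.75 mm² minus the doubly-counted overlap 200.00 mm² gives 527.75 mm² — area = 527.75 mm². Overall, the cross-section is a single solid region. Net area = 527.75 mm².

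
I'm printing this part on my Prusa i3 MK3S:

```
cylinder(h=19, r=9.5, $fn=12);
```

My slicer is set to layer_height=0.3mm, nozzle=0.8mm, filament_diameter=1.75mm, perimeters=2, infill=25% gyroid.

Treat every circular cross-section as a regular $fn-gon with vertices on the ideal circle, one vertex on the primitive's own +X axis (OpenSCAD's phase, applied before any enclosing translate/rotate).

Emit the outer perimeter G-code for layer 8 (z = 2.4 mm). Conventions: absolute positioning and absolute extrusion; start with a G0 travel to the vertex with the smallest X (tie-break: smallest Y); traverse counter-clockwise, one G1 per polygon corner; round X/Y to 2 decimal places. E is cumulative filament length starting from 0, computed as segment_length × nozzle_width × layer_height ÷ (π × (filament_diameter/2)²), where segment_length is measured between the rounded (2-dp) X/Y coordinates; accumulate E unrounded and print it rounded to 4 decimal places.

G0 X-9.50 Y0.00 Z2.40
G1 X-8.23 Y-4.75 E0.4906
G1 X-4.75 Y-8.23 E0.9817
G1 X0.00 Y-9.50 E1.4723
G1 X4.75 Y-8.23 E1.9629
G1 X8.23 Y-4.75 E2.4539
G1 X9.50 Y0.00 E2.9446
G1 X8.23 Y4.75 E3.4352
G1 X4.75 Y8.23 E3.9262
G1 X0.00 Y9.50 E4.4168
G1 X-4.75 Y8.23 E4.9074
G1 X-8.23 Y4.75 E5.3985
G1 X-9.50 Y0.00 E5.8891

At z = 2.4 mm: the cylinder: section is a regular 12-gon, circumradius r=9.5. The outline is a single polygon with 12 vertices. Extrusion per mm of travel: 0.8 × 0.3 / (π × 0.875²) = 0.099780. Accumulating E over each segment gives final E = 5.8891.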